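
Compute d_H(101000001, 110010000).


XOR: 011010001
Count of 1s: 4

4


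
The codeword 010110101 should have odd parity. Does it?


Number of 1s: 5

Yes, parity is correct (5 ones)


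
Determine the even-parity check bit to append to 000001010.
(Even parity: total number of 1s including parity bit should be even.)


Number of 1s in data: 2
Parity bit: 0

0


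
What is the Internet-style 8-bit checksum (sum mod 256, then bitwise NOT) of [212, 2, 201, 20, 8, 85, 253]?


Sum = 781 mod 256 = 13
Complement = 242

242


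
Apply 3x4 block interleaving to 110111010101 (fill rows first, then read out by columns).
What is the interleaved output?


Matrix:
  1101
  1101
  0101
Read columns: 110111000111

110111000111


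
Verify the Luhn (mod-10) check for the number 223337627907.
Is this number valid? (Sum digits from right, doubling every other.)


Luhn sum = 54
54 mod 10 = 4

Invalid (Luhn sum mod 10 = 4)


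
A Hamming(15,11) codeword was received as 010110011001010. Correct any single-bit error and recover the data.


Syndrome = 0: no error detected

Data: 01001001010 (no errors)


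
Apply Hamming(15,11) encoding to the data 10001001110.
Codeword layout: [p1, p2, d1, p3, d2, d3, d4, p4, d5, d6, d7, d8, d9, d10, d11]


Parity bits: p1=1, p2=0, p3=1, p4=0

101100001001110


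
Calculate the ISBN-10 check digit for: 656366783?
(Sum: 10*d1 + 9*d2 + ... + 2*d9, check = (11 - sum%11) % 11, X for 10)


Weighted sum: 298
298 mod 11 = 1

Check digit: X


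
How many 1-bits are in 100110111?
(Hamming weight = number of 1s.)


Counting 1s in 100110111

6


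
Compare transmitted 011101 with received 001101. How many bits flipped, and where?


XOR: 010000

1 error(s) at position(s): 1


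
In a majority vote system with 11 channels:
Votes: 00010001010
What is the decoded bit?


Ones: 3 out of 11
Threshold: 6

0 (3/11 voted 1)


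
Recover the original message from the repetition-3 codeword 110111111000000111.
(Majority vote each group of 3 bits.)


Groups: 110, 111, 111, 000, 000, 111
Majority votes: 111001

111001


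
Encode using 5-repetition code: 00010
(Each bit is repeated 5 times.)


Each bit -> 5 copies

0000000000000001111100000


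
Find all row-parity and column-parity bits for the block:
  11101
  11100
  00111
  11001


Row parities: 0111
Column parities: 11111

Row P: 0111, Col P: 11111, Corner: 1


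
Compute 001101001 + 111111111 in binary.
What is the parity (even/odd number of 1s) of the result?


001101001 = 105
111111111 = 511
Sum = 616 = 1001101000
1s count = 4

even parity (4 ones in 1001101000)


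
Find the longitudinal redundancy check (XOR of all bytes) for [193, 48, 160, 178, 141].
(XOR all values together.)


XOR chain: 193 ^ 48 ^ 160 ^ 178 ^ 141 = 110

110


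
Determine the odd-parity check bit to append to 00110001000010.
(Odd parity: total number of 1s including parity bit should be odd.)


Number of 1s in data: 4
Parity bit: 1

1


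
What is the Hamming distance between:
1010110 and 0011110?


XOR: 1001000
Count of 1s: 2

2


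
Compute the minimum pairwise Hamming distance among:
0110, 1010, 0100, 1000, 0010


Comparing all pairs, minimum distance: 1
Can detect 0 errors, correct 0 errors

1


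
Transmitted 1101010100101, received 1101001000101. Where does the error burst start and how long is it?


XOR: 0000011100000

Burst at position 5, length 3


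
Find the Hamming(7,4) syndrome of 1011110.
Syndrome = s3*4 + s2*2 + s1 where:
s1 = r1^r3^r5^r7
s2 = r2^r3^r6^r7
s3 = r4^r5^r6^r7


s1=1, s2=0, s3=1

Syndrome = 5 (error at position 5)


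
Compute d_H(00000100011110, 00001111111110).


XOR: 00001011100000
Count of 1s: 4

4


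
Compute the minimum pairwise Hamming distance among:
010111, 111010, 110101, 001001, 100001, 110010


Comparing all pairs, minimum distance: 1
Can detect 0 errors, correct 0 errors

1


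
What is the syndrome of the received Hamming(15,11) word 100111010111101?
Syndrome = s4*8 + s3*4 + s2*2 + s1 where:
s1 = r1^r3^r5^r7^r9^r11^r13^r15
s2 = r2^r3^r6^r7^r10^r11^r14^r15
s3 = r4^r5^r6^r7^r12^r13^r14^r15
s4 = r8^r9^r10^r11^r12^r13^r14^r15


s1=1, s2=0, s3=0, s4=0

Syndrome = 1 (error at position 1)


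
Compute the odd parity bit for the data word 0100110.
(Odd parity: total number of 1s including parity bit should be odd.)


Number of 1s in data: 3
Parity bit: 0

0


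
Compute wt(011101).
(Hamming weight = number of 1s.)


Counting 1s in 011101

4


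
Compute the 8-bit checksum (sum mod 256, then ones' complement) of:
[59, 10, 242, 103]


Sum = 414 mod 256 = 158
Complement = 97

97


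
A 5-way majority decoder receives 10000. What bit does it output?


Ones: 1 out of 5
Threshold: 3

0 (1/5 voted 1)


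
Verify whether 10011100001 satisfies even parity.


Number of 1s: 5

No, parity error (5 ones)


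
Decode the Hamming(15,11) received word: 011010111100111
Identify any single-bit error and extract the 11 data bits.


Syndrome = 4: error at position 4

Data: 11011100111 (corrected bit 4)


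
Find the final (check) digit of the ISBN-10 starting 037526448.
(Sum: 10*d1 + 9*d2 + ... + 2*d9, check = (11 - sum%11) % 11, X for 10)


Weighted sum: 204
204 mod 11 = 6

Check digit: 5


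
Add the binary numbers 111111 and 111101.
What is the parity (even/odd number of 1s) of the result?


111111 = 63
111101 = 61
Sum = 124 = 1111100
1s count = 5

odd parity (5 ones in 1111100)


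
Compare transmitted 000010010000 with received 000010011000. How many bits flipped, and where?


XOR: 000000001000

1 error(s) at position(s): 8


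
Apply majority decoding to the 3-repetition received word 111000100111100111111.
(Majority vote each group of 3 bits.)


Groups: 111, 000, 100, 111, 100, 111, 111
Majority votes: 1001011

1001011


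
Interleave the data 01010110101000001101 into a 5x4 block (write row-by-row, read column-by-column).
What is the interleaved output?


Matrix:
  0101
  0110
  1010
  0000
  1101
Read columns: 00101110010110010001

00101110010110010001


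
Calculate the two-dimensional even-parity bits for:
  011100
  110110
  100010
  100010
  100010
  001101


Row parities: 100001
Column parities: 000101

Row P: 100001, Col P: 000101, Corner: 0


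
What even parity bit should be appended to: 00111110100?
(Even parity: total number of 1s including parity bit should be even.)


Number of 1s in data: 6
Parity bit: 0

0


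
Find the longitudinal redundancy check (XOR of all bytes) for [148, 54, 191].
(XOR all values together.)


XOR chain: 148 ^ 54 ^ 191 = 29

29


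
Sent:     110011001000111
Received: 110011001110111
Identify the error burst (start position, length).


XOR: 000000000110000

Burst at position 9, length 2


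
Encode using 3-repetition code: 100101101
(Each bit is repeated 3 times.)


Each bit -> 3 copies

111000000111000111111000111


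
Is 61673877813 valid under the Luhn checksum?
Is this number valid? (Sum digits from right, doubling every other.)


Luhn sum = 54
54 mod 10 = 4

Invalid (Luhn sum mod 10 = 4)


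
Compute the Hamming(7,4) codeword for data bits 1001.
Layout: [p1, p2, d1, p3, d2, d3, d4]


Parity bits: p1=0, p2=0, p3=1

0011001


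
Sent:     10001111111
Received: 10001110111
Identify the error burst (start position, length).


XOR: 00000001000

Burst at position 7, length 1


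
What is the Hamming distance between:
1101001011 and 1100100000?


XOR: 0001101011
Count of 1s: 5

5


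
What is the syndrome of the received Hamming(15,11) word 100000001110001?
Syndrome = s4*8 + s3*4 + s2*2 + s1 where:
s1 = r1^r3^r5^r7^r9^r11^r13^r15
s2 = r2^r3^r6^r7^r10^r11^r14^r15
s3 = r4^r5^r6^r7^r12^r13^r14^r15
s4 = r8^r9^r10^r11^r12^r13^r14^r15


s1=0, s2=1, s3=1, s4=0

Syndrome = 6 (error at position 6)


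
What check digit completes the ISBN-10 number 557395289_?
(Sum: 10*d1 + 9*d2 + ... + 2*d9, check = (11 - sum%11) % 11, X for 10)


Weighted sum: 301
301 mod 11 = 4

Check digit: 7


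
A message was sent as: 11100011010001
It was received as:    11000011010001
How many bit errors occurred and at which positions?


XOR: 00100000000000

1 error(s) at position(s): 2


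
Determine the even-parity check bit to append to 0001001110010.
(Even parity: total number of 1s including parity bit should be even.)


Number of 1s in data: 5
Parity bit: 1

1


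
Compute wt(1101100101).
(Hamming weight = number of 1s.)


Counting 1s in 1101100101

6


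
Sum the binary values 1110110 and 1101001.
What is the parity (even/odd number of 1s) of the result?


1110110 = 118
1101001 = 105
Sum = 223 = 11011111
1s count = 7

odd parity (7 ones in 11011111)


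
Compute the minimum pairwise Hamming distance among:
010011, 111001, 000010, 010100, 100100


Comparing all pairs, minimum distance: 2
Can detect 1 errors, correct 0 errors

2


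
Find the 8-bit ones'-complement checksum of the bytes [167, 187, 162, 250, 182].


Sum = 948 mod 256 = 180
Complement = 75

75


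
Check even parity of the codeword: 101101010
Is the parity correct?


Number of 1s: 5

No, parity error (5 ones)


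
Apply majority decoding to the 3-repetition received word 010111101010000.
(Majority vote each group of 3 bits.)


Groups: 010, 111, 101, 010, 000
Majority votes: 01100

01100


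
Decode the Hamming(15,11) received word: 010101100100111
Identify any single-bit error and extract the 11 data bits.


Syndrome = 1: error at position 1

Data: 00110100111 (corrected bit 1)


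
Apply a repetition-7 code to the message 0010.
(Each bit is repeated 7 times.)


Each bit -> 7 copies

0000000000000011111110000000


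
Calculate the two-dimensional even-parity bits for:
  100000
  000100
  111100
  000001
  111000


Row parities: 11011
Column parities: 100001

Row P: 11011, Col P: 100001, Corner: 0


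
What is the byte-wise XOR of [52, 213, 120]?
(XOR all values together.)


XOR chain: 52 ^ 213 ^ 120 = 153

153


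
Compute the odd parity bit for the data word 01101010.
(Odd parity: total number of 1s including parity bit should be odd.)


Number of 1s in data: 4
Parity bit: 1

1


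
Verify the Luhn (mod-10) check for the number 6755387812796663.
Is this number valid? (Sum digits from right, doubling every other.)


Luhn sum = 76
76 mod 10 = 6

Invalid (Luhn sum mod 10 = 6)


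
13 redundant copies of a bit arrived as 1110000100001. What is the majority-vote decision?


Ones: 5 out of 13
Threshold: 7

0 (5/13 voted 1)


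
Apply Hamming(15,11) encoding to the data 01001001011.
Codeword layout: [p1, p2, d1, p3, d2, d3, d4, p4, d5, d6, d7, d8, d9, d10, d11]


Parity bits: p1=1, p2=0, p3=0, p4=0

100010001001011


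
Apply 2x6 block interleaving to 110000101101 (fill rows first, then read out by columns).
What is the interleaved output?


Matrix:
  110000
  101101
Read columns: 111001010001

111001010001


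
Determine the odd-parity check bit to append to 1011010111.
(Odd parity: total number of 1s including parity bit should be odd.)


Number of 1s in data: 7
Parity bit: 0

0


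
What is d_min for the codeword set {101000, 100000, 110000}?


Comparing all pairs, minimum distance: 1
Can detect 0 errors, correct 0 errors

1


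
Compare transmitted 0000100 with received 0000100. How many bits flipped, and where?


XOR: 0000000

0 errors (received matches sent)


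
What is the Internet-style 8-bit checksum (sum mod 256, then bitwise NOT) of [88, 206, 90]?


Sum = 384 mod 256 = 128
Complement = 127

127


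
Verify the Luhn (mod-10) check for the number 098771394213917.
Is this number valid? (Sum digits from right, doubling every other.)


Luhn sum = 76
76 mod 10 = 6

Invalid (Luhn sum mod 10 = 6)


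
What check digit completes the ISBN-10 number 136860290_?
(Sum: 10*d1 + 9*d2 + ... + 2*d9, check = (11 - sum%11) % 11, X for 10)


Weighted sum: 212
212 mod 11 = 3

Check digit: 8


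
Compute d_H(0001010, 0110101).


XOR: 0111111
Count of 1s: 6

6


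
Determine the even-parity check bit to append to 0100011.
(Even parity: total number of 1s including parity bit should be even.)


Number of 1s in data: 3
Parity bit: 1

1


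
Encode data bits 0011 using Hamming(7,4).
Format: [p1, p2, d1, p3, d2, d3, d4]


Parity bits: p1=1, p2=0, p3=0

1000011


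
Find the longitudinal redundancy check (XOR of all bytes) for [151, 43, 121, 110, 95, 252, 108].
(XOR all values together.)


XOR chain: 151 ^ 43 ^ 121 ^ 110 ^ 95 ^ 252 ^ 108 = 100

100


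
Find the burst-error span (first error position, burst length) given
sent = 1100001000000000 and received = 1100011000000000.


XOR: 0000010000000000

Burst at position 5, length 1


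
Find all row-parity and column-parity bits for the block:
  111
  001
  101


Row parities: 110
Column parities: 011

Row P: 110, Col P: 011, Corner: 0


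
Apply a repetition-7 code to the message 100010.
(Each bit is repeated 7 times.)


Each bit -> 7 copies

111111100000000000000000000011111110000000


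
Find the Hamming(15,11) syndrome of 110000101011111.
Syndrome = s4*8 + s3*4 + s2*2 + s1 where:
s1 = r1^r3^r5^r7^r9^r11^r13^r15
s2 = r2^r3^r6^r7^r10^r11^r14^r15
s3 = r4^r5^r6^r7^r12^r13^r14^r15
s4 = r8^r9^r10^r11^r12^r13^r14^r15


s1=0, s2=1, s3=1, s4=0

Syndrome = 6 (error at position 6)


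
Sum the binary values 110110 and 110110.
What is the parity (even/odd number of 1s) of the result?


110110 = 54
110110 = 54
Sum = 108 = 1101100
1s count = 4

even parity (4 ones in 1101100)


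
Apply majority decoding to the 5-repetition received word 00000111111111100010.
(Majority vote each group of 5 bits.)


Groups: 00000, 11111, 11111, 00010
Majority votes: 0110

0110


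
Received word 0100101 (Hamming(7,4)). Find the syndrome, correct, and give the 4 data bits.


Syndrome = 0: no error detected

Data: 0101 (no errors)


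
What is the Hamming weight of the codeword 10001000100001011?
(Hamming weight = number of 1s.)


Counting 1s in 10001000100001011

6


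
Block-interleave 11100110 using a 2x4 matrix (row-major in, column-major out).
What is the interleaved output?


Matrix:
  1110
  0110
Read columns: 10111100

10111100


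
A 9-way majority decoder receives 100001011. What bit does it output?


Ones: 4 out of 9
Threshold: 5

0 (4/9 voted 1)


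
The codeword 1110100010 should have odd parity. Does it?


Number of 1s: 5

Yes, parity is correct (5 ones)


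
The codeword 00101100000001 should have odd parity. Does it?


Number of 1s: 4

No, parity error (4 ones)


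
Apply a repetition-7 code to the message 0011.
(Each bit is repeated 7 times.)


Each bit -> 7 copies

0000000000000011111111111111


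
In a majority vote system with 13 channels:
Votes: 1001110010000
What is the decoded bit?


Ones: 5 out of 13
Threshold: 7

0 (5/13 voted 1)


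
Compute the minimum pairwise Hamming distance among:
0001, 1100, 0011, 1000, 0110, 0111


Comparing all pairs, minimum distance: 1
Can detect 0 errors, correct 0 errors

1


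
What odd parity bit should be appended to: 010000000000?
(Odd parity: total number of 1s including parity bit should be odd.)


Number of 1s in data: 1
Parity bit: 0

0


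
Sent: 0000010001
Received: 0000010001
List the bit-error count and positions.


XOR: 0000000000

0 errors (received matches sent)


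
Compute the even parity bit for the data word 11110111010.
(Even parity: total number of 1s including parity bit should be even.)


Number of 1s in data: 8
Parity bit: 0

0


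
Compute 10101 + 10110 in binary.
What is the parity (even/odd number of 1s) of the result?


10101 = 21
10110 = 22
Sum = 43 = 101011
1s count = 4

even parity (4 ones in 101011)


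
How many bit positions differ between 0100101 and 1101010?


XOR: 1001111
Count of 1s: 5

5


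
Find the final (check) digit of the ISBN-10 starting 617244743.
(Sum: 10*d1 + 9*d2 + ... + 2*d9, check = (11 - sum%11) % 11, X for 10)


Weighted sum: 229
229 mod 11 = 9

Check digit: 2


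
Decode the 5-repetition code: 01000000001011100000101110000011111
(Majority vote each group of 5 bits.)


Groups: 01000, 00000, 10111, 00000, 10111, 00000, 11111
Majority votes: 0010101

0010101


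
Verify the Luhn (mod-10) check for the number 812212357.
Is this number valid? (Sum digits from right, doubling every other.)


Luhn sum = 32
32 mod 10 = 2

Invalid (Luhn sum mod 10 = 2)


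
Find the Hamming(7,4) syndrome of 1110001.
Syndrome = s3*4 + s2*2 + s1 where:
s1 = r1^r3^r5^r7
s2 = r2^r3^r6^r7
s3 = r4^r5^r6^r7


s1=1, s2=1, s3=1

Syndrome = 7 (error at position 7)


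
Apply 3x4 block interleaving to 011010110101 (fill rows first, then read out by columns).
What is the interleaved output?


Matrix:
  0110
  1011
  0101
Read columns: 010101110011

010101110011


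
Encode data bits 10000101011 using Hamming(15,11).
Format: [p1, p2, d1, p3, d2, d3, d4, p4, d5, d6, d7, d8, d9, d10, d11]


Parity bits: p1=0, p2=0, p3=1, p4=0

001100000101011


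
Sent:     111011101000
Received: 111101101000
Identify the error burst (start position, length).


XOR: 000110000000

Burst at position 3, length 2


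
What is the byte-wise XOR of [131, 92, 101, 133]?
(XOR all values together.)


XOR chain: 131 ^ 92 ^ 101 ^ 133 = 63

63


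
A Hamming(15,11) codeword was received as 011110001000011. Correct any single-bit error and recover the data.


Syndrome = 8: error at position 8

Data: 11001000011 (corrected bit 8)


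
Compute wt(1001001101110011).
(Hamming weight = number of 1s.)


Counting 1s in 1001001101110011

9


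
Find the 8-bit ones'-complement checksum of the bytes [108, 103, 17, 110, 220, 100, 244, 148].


Sum = 1050 mod 256 = 26
Complement = 229

229


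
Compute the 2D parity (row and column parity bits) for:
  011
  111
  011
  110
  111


Row parities: 01001
Column parities: 110

Row P: 01001, Col P: 110, Corner: 0


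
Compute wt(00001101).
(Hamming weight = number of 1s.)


Counting 1s in 00001101

3


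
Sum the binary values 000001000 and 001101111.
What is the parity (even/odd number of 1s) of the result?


000001000 = 8
001101111 = 111
Sum = 119 = 1110111
1s count = 6

even parity (6 ones in 1110111)


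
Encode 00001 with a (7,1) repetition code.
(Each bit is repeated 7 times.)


Each bit -> 7 copies

00000000000000000000000000001111111


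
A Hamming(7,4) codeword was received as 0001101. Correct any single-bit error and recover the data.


Syndrome = 6: error at position 6

Data: 0111 (corrected bit 6)


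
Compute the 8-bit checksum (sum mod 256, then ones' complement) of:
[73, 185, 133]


Sum = 391 mod 256 = 135
Complement = 120

120


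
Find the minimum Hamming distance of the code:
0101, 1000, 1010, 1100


Comparing all pairs, minimum distance: 1
Can detect 0 errors, correct 0 errors

1


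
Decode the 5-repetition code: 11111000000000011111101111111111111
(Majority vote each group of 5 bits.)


Groups: 11111, 00000, 00000, 11111, 10111, 11111, 11111
Majority votes: 1001111

1001111


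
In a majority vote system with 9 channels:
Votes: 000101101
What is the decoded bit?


Ones: 4 out of 9
Threshold: 5

0 (4/9 voted 1)


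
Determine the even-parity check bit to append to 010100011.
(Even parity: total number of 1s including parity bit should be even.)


Number of 1s in data: 4
Parity bit: 0

0


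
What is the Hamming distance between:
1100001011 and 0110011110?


XOR: 1010010101
Count of 1s: 5

5


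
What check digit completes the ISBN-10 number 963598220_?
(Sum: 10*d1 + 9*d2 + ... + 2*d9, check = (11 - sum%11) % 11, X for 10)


Weighted sum: 311
311 mod 11 = 3

Check digit: 8


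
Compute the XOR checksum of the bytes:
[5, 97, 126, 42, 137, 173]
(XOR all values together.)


XOR chain: 5 ^ 97 ^ 126 ^ 42 ^ 137 ^ 173 = 20

20


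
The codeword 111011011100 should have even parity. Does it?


Number of 1s: 8

Yes, parity is correct (8 ones)


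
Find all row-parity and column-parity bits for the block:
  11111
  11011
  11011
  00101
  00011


Row parities: 10000
Column parities: 11001

Row P: 10000, Col P: 11001, Corner: 1


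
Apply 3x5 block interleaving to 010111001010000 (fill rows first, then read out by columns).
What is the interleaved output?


Matrix:
  01011
  10010
  10000
Read columns: 011100000110100

011100000110100


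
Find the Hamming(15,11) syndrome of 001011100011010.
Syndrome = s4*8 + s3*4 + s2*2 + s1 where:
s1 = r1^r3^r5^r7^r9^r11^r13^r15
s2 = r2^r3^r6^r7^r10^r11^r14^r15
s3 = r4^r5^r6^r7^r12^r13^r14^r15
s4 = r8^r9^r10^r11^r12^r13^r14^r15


s1=0, s2=1, s3=1, s4=1

Syndrome = 14 (error at position 14)


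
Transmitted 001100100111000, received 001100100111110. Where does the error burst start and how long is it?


XOR: 000000000000110

Burst at position 12, length 2


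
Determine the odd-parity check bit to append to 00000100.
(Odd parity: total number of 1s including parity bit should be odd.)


Number of 1s in data: 1
Parity bit: 0

0


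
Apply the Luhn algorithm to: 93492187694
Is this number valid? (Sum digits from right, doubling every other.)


Luhn sum = 64
64 mod 10 = 4

Invalid (Luhn sum mod 10 = 4)


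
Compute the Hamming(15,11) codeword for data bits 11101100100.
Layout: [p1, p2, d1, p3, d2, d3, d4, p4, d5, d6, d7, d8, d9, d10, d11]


Parity bits: p1=0, p2=1, p3=1, p4=1

011111011100100


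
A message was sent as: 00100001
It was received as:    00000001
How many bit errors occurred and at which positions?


XOR: 00100000

1 error(s) at position(s): 2


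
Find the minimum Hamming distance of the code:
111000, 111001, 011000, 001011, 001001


Comparing all pairs, minimum distance: 1
Can detect 0 errors, correct 0 errors

1


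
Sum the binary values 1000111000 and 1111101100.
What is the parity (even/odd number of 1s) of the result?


1000111000 = 568
1111101100 = 1004
Sum = 1572 = 11000100100
1s count = 4

even parity (4 ones in 11000100100)


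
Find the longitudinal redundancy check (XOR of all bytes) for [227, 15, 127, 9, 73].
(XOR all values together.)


XOR chain: 227 ^ 15 ^ 127 ^ 9 ^ 73 = 211

211


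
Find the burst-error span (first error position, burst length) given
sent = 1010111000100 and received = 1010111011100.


XOR: 0000000011000

Burst at position 8, length 2


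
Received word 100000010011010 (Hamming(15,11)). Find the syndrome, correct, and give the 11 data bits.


Syndrome = 0: no error detected

Data: 00000011010 (no errors)


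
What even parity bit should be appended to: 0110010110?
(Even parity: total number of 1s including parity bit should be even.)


Number of 1s in data: 5
Parity bit: 1

1


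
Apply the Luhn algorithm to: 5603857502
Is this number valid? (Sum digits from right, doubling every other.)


Luhn sum = 34
34 mod 10 = 4

Invalid (Luhn sum mod 10 = 4)


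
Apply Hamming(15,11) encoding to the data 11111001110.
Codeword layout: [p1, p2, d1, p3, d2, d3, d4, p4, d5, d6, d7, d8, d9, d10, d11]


Parity bits: p1=1, p2=0, p3=0, p4=0

101011101001110


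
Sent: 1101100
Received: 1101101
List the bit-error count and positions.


XOR: 0000001

1 error(s) at position(s): 6


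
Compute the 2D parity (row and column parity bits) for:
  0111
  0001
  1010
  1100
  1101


Row parities: 11001
Column parities: 1101

Row P: 11001, Col P: 1101, Corner: 1


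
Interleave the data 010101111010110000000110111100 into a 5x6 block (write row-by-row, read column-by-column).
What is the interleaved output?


Matrix:
  010101
  111010
  110000
  000110
  111100
Read columns: 011011110101001100110101010000

011011110101001100110101010000


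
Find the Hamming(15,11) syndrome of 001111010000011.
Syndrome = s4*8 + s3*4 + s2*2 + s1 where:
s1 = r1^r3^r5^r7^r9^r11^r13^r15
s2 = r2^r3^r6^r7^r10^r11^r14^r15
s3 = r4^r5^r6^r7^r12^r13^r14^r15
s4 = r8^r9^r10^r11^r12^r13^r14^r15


s1=1, s2=0, s3=1, s4=1

Syndrome = 13 (error at position 13)


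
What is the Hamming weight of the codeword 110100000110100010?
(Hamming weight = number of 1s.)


Counting 1s in 110100000110100010

7


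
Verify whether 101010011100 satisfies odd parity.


Number of 1s: 6

No, parity error (6 ones)


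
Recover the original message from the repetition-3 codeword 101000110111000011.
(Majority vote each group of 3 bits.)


Groups: 101, 000, 110, 111, 000, 011
Majority votes: 101101

101101


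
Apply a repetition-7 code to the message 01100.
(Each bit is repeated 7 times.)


Each bit -> 7 copies

00000001111111111111100000000000000


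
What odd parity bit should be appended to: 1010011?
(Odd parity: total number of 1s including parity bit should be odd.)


Number of 1s in data: 4
Parity bit: 1

1


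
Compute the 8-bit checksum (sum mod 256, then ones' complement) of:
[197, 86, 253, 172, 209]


Sum = 917 mod 256 = 149
Complement = 106

106


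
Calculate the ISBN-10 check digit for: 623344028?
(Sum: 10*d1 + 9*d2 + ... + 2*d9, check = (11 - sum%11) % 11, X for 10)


Weighted sum: 189
189 mod 11 = 2

Check digit: 9


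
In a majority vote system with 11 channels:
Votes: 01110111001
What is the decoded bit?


Ones: 7 out of 11
Threshold: 6

1 (7/11 voted 1)


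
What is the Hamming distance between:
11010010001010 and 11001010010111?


XOR: 00011000011101
Count of 1s: 6

6


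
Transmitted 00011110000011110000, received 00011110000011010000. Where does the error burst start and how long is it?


XOR: 00000000000000100000

Burst at position 14, length 1


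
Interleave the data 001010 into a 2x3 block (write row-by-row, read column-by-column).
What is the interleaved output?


Matrix:
  001
  010
Read columns: 000110

000110


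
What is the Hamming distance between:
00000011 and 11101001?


XOR: 11101010
Count of 1s: 5

5


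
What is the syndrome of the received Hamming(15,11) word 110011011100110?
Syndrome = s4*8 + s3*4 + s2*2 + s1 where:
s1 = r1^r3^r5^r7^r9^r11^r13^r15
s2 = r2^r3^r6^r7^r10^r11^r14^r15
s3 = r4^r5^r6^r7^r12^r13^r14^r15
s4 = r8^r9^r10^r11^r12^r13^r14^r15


s1=0, s2=0, s3=0, s4=1

Syndrome = 8 (error at position 8)


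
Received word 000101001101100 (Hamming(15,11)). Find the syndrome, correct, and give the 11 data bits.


Syndrome = 0: no error detected

Data: 00101101100 (no errors)


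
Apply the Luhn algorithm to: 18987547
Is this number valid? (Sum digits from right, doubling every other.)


Luhn sum = 52
52 mod 10 = 2

Invalid (Luhn sum mod 10 = 2)


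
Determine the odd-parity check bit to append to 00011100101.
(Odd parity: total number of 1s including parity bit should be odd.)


Number of 1s in data: 5
Parity bit: 0

0


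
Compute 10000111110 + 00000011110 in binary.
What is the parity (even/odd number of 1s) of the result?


10000111110 = 1086
00000011110 = 30
Sum = 1116 = 10001011100
1s count = 5

odd parity (5 ones in 10001011100)


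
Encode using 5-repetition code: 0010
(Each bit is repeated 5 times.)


Each bit -> 5 copies

00000000001111100000


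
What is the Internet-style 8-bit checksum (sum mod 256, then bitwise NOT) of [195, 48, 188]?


Sum = 431 mod 256 = 175
Complement = 80

80


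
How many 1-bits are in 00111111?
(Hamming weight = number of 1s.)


Counting 1s in 00111111

6


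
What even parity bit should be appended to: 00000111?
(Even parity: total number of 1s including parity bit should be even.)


Number of 1s in data: 3
Parity bit: 1

1


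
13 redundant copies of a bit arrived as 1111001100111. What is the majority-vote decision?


Ones: 9 out of 13
Threshold: 7

1 (9/13 voted 1)


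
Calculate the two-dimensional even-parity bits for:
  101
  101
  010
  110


Row parities: 0010
Column parities: 100

Row P: 0010, Col P: 100, Corner: 1


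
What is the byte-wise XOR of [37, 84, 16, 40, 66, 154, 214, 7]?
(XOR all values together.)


XOR chain: 37 ^ 84 ^ 16 ^ 40 ^ 66 ^ 154 ^ 214 ^ 7 = 64

64


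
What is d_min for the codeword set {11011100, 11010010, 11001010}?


Comparing all pairs, minimum distance: 2
Can detect 1 errors, correct 0 errors

2


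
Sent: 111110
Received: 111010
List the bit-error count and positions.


XOR: 000100

1 error(s) at position(s): 3


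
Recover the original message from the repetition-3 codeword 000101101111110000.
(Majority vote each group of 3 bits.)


Groups: 000, 101, 101, 111, 110, 000
Majority votes: 011110

011110


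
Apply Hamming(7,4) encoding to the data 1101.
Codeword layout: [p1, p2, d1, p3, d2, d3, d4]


Parity bits: p1=1, p2=0, p3=0

1010101


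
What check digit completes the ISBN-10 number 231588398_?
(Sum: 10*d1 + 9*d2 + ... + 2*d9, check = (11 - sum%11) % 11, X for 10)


Weighted sum: 233
233 mod 11 = 2

Check digit: 9


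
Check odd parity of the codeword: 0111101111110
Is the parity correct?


Number of 1s: 10

No, parity error (10 ones)


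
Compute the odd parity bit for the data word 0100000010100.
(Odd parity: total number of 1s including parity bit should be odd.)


Number of 1s in data: 3
Parity bit: 0

0


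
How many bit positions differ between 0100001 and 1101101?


XOR: 1001100
Count of 1s: 3

3


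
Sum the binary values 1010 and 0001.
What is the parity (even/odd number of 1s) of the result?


1010 = 10
0001 = 1
Sum = 11 = 1011
1s count = 3

odd parity (3 ones in 1011)


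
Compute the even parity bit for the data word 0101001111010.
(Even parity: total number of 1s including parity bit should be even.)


Number of 1s in data: 7
Parity bit: 1

1


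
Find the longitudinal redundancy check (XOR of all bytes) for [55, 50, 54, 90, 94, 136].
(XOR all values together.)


XOR chain: 55 ^ 50 ^ 54 ^ 90 ^ 94 ^ 136 = 191

191


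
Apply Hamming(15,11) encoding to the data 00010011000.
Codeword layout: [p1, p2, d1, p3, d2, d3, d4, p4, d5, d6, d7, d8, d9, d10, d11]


Parity bits: p1=0, p2=0, p3=0, p4=0

000000100011000


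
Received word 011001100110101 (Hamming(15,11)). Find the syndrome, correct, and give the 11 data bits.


Syndrome = 3: error at position 3

Data: 00110110101 (corrected bit 3)


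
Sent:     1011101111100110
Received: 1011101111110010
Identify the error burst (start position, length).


XOR: 0000000000010100

Burst at position 11, length 3


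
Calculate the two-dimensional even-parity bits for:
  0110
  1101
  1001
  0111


Row parities: 0101
Column parities: 0101

Row P: 0101, Col P: 0101, Corner: 0


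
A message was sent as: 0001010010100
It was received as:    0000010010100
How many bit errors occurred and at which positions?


XOR: 0001000000000

1 error(s) at position(s): 3


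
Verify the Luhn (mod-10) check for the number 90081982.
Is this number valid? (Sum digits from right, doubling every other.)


Luhn sum = 37
37 mod 10 = 7

Invalid (Luhn sum mod 10 = 7)


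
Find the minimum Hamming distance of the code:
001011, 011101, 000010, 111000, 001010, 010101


Comparing all pairs, minimum distance: 1
Can detect 0 errors, correct 0 errors

1


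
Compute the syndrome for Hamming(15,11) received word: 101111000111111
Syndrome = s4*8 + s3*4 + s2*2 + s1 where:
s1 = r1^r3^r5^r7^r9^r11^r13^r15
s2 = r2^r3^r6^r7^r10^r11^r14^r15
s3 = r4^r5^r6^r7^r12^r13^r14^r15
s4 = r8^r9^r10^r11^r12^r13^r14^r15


s1=0, s2=0, s3=1, s4=0

Syndrome = 4 (error at position 4)


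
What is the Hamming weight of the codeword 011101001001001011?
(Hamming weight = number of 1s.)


Counting 1s in 011101001001001011

9


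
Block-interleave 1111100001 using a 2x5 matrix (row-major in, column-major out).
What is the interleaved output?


Matrix:
  11111
  00001
Read columns: 1010101011

1010101011


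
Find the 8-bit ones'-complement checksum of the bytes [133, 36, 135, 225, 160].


Sum = 689 mod 256 = 177
Complement = 78

78


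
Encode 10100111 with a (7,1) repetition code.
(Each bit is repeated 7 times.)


Each bit -> 7 copies

11111110000000111111100000000000000111111111111111111111


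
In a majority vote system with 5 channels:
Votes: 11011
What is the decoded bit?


Ones: 4 out of 5
Threshold: 3

1 (4/5 voted 1)


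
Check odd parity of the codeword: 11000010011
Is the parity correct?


Number of 1s: 5

Yes, parity is correct (5 ones)


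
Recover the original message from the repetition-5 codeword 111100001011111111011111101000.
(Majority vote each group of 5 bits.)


Groups: 11110, 00010, 11111, 11101, 11111, 01000
Majority votes: 101110

101110


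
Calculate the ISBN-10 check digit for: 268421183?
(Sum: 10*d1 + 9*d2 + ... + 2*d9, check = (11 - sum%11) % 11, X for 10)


Weighted sum: 217
217 mod 11 = 8

Check digit: 3


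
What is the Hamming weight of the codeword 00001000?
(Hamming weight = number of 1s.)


Counting 1s in 00001000

1


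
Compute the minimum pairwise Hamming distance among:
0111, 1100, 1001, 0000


Comparing all pairs, minimum distance: 2
Can detect 1 errors, correct 0 errors

2


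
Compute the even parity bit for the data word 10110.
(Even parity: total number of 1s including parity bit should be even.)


Number of 1s in data: 3
Parity bit: 1

1


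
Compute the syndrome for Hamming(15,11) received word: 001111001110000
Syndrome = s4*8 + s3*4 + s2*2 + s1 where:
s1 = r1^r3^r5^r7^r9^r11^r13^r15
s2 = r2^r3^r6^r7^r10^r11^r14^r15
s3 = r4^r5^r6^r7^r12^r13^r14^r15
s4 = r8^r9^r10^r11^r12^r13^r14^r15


s1=0, s2=0, s3=1, s4=1

Syndrome = 12 (error at position 12)


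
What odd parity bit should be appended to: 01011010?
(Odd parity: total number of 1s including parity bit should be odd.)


Number of 1s in data: 4
Parity bit: 1

1


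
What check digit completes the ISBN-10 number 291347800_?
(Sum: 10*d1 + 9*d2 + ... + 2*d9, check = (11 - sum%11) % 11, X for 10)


Weighted sum: 221
221 mod 11 = 1

Check digit: X


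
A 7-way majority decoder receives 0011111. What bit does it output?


Ones: 5 out of 7
Threshold: 4

1 (5/7 voted 1)


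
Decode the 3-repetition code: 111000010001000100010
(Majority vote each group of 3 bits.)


Groups: 111, 000, 010, 001, 000, 100, 010
Majority votes: 1000000

1000000


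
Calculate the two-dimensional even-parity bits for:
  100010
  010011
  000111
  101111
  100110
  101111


Row parities: 011111
Column parities: 010000

Row P: 011111, Col P: 010000, Corner: 1


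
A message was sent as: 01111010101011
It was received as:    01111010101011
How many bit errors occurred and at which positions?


XOR: 00000000000000

0 errors (received matches sent)


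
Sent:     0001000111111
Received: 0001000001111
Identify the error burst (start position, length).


XOR: 0000000110000

Burst at position 7, length 2


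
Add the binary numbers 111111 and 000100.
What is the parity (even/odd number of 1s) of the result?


111111 = 63
000100 = 4
Sum = 67 = 1000011
1s count = 3

odd parity (3 ones in 1000011)


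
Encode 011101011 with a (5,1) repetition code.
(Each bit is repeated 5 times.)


Each bit -> 5 copies

000001111111111111110000011111000001111111111


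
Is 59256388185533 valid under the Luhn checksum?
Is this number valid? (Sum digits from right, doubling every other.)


Luhn sum = 65
65 mod 10 = 5

Invalid (Luhn sum mod 10 = 5)


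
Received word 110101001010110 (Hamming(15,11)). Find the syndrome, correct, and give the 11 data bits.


Syndrome = 0: no error detected

Data: 00101010110 (no errors)


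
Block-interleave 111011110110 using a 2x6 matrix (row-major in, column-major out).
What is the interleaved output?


Matrix:
  111011
  110110
Read columns: 111110011110

111110011110


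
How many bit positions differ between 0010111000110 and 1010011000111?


XOR: 1000100000001
Count of 1s: 3

3


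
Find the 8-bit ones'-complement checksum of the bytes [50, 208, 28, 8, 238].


Sum = 532 mod 256 = 20
Complement = 235

235


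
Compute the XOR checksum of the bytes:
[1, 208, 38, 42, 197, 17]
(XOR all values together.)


XOR chain: 1 ^ 208 ^ 38 ^ 42 ^ 197 ^ 17 = 9

9


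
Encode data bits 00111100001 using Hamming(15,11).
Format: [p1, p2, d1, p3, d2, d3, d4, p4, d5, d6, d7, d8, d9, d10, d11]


Parity bits: p1=1, p2=0, p3=1, p4=1

100101111100001


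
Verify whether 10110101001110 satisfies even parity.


Number of 1s: 8

Yes, parity is correct (8 ones)


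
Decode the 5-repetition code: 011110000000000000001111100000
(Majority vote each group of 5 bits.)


Groups: 01111, 00000, 00000, 00000, 11111, 00000
Majority votes: 100010

100010


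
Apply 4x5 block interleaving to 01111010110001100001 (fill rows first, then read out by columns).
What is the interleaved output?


Matrix:
  01111
  01011
  00011
  00001
Read columns: 00001100100011101111

00001100100011101111


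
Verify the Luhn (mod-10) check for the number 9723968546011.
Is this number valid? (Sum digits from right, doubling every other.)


Luhn sum = 53
53 mod 10 = 3

Invalid (Luhn sum mod 10 = 3)


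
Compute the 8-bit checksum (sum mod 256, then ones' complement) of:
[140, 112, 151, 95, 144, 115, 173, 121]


Sum = 1051 mod 256 = 27
Complement = 228

228


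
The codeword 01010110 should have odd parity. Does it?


Number of 1s: 4

No, parity error (4 ones)


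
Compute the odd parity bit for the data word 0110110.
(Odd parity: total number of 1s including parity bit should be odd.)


Number of 1s in data: 4
Parity bit: 1

1


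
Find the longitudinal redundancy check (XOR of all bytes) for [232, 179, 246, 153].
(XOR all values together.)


XOR chain: 232 ^ 179 ^ 246 ^ 153 = 52

52


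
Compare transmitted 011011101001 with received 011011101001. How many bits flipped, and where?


XOR: 000000000000

0 errors (received matches sent)


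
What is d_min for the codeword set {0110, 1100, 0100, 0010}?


Comparing all pairs, minimum distance: 1
Can detect 0 errors, correct 0 errors

1


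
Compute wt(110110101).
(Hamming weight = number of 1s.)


Counting 1s in 110110101

6


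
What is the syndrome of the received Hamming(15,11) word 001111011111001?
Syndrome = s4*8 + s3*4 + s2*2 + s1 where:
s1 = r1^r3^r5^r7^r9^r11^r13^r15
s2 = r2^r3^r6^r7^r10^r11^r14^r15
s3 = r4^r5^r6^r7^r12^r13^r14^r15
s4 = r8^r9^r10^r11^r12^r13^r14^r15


s1=1, s2=1, s3=1, s4=0

Syndrome = 7 (error at position 7)


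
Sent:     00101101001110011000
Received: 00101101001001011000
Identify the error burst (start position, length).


XOR: 00000000000111000000

Burst at position 11, length 3


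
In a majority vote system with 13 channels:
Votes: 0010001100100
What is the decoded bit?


Ones: 4 out of 13
Threshold: 7

0 (4/13 voted 1)


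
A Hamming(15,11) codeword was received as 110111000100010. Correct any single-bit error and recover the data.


Syndrome = 0: no error detected

Data: 01100100010 (no errors)


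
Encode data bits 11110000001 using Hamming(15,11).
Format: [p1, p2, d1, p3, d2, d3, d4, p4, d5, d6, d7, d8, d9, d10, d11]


Parity bits: p1=0, p2=0, p3=0, p4=1

001011110000001


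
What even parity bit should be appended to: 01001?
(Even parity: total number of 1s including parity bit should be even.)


Number of 1s in data: 2
Parity bit: 0

0
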